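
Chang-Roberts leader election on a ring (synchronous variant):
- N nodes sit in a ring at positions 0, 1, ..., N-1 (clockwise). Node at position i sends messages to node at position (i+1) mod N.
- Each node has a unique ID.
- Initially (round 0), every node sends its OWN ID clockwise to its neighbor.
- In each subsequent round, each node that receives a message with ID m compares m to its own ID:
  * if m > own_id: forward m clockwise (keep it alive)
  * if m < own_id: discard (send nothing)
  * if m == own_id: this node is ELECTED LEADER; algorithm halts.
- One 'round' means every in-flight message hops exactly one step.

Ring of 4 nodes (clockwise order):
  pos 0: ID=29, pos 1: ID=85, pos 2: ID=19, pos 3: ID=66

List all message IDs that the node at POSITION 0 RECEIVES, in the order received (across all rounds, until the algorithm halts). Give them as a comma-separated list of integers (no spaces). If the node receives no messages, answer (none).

Answer: 66,85

Derivation:
Round 1: pos1(id85) recv 29: drop; pos2(id19) recv 85: fwd; pos3(id66) recv 19: drop; pos0(id29) recv 66: fwd
Round 2: pos3(id66) recv 85: fwd; pos1(id85) recv 66: drop
Round 3: pos0(id29) recv 85: fwd
Round 4: pos1(id85) recv 85: ELECTED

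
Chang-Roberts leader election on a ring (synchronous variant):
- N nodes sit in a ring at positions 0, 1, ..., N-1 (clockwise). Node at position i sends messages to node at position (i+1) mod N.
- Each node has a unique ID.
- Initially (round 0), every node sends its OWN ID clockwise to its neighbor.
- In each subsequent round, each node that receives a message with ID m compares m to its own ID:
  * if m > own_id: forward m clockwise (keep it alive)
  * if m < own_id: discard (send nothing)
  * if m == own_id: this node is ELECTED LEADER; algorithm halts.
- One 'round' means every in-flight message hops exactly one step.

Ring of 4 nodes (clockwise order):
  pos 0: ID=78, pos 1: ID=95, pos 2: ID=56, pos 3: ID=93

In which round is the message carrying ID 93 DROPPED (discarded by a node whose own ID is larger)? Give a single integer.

Round 1: pos1(id95) recv 78: drop; pos2(id56) recv 95: fwd; pos3(id93) recv 56: drop; pos0(id78) recv 93: fwd
Round 2: pos3(id93) recv 95: fwd; pos1(id95) recv 93: drop
Round 3: pos0(id78) recv 95: fwd
Round 4: pos1(id95) recv 95: ELECTED
Message ID 93 originates at pos 3; dropped at pos 1 in round 2

Answer: 2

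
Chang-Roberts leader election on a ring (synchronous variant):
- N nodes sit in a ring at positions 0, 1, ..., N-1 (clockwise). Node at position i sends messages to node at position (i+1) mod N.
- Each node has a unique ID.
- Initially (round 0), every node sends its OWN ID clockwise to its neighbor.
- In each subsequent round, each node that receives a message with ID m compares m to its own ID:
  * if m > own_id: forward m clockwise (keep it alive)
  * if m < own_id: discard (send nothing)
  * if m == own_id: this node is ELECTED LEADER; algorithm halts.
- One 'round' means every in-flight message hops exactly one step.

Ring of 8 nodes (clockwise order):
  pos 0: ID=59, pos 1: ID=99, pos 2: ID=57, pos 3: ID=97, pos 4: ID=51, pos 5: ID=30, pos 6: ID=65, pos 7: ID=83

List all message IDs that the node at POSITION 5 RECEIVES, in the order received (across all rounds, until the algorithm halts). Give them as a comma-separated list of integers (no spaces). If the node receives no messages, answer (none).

Round 1: pos1(id99) recv 59: drop; pos2(id57) recv 99: fwd; pos3(id97) recv 57: drop; pos4(id51) recv 97: fwd; pos5(id30) recv 51: fwd; pos6(id65) recv 30: drop; pos7(id83) recv 65: drop; pos0(id59) recv 83: fwd
Round 2: pos3(id97) recv 99: fwd; pos5(id30) recv 97: fwd; pos6(id65) recv 51: drop; pos1(id99) recv 83: drop
Round 3: pos4(id51) recv 99: fwd; pos6(id65) recv 97: fwd
Round 4: pos5(id30) recv 99: fwd; pos7(id83) recv 97: fwd
Round 5: pos6(id65) recv 99: fwd; pos0(id59) recv 97: fwd
Round 6: pos7(id83) recv 99: fwd; pos1(id99) recv 97: drop
Round 7: pos0(id59) recv 99: fwd
Round 8: pos1(id99) recv 99: ELECTED

Answer: 51,97,99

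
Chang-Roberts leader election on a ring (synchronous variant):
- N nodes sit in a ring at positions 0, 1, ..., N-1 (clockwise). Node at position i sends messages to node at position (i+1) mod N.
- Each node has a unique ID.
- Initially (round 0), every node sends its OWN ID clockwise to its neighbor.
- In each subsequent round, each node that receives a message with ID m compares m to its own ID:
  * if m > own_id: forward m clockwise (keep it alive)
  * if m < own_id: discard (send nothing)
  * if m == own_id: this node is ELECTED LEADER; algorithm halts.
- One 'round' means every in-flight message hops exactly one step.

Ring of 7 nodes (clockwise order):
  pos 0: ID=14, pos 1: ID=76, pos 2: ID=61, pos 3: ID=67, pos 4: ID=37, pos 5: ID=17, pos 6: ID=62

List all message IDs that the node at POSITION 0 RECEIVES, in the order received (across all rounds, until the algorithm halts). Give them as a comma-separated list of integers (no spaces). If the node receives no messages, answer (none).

Answer: 62,67,76

Derivation:
Round 1: pos1(id76) recv 14: drop; pos2(id61) recv 76: fwd; pos3(id67) recv 61: drop; pos4(id37) recv 67: fwd; pos5(id17) recv 37: fwd; pos6(id62) recv 17: drop; pos0(id14) recv 62: fwd
Round 2: pos3(id67) recv 76: fwd; pos5(id17) recv 67: fwd; pos6(id62) recv 37: drop; pos1(id76) recv 62: drop
Round 3: pos4(id37) recv 76: fwd; pos6(id62) recv 67: fwd
Round 4: pos5(id17) recv 76: fwd; pos0(id14) recv 67: fwd
Round 5: pos6(id62) recv 76: fwd; pos1(id76) recv 67: drop
Round 6: pos0(id14) recv 76: fwd
Round 7: pos1(id76) recv 76: ELECTED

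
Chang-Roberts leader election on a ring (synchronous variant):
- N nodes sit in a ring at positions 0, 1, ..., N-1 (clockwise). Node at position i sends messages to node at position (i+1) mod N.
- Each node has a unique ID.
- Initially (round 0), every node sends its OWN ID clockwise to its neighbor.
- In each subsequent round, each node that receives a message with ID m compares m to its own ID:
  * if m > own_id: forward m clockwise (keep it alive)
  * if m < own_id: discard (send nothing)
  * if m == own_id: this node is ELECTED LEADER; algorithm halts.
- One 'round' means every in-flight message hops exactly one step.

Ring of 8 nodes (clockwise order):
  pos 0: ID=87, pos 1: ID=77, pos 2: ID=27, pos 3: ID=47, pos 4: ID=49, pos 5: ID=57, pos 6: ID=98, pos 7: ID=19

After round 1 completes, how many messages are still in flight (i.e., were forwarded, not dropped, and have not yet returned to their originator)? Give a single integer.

Round 1: pos1(id77) recv 87: fwd; pos2(id27) recv 77: fwd; pos3(id47) recv 27: drop; pos4(id49) recv 47: drop; pos5(id57) recv 49: drop; pos6(id98) recv 57: drop; pos7(id19) recv 98: fwd; pos0(id87) recv 19: drop
After round 1: 3 messages still in flight

Answer: 3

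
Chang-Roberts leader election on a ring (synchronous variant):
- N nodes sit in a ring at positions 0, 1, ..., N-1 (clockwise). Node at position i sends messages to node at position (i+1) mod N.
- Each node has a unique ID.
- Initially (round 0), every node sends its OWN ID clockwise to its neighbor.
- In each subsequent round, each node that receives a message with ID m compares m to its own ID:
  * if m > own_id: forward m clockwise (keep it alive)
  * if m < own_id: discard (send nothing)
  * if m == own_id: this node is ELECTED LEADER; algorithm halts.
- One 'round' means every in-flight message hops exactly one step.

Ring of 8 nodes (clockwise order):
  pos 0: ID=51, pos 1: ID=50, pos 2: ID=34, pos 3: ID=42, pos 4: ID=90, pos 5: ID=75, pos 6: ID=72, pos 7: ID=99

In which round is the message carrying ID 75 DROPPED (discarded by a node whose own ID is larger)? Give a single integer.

Round 1: pos1(id50) recv 51: fwd; pos2(id34) recv 50: fwd; pos3(id42) recv 34: drop; pos4(id90) recv 42: drop; pos5(id75) recv 90: fwd; pos6(id72) recv 75: fwd; pos7(id99) recv 72: drop; pos0(id51) recv 99: fwd
Round 2: pos2(id34) recv 51: fwd; pos3(id42) recv 50: fwd; pos6(id72) recv 90: fwd; pos7(id99) recv 75: drop; pos1(id50) recv 99: fwd
Round 3: pos3(id42) recv 51: fwd; pos4(id90) recv 50: drop; pos7(id99) recv 90: drop; pos2(id34) recv 99: fwd
Round 4: pos4(id90) recv 51: drop; pos3(id42) recv 99: fwd
Round 5: pos4(id90) recv 99: fwd
Round 6: pos5(id75) recv 99: fwd
Round 7: pos6(id72) recv 99: fwd
Round 8: pos7(id99) recv 99: ELECTED
Message ID 75 originates at pos 5; dropped at pos 7 in round 2

Answer: 2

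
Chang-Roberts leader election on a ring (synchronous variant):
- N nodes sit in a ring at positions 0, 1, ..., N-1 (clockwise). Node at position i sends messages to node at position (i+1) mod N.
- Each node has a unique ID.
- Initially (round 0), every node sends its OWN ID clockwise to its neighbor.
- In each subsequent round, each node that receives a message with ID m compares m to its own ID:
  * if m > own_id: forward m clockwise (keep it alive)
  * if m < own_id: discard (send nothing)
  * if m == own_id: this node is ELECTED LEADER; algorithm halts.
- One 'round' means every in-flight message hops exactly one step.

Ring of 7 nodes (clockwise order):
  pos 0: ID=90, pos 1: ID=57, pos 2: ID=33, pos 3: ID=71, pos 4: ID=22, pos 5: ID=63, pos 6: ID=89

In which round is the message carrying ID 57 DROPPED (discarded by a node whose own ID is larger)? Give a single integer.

Round 1: pos1(id57) recv 90: fwd; pos2(id33) recv 57: fwd; pos3(id71) recv 33: drop; pos4(id22) recv 71: fwd; pos5(id63) recv 22: drop; pos6(id89) recv 63: drop; pos0(id90) recv 89: drop
Round 2: pos2(id33) recv 90: fwd; pos3(id71) recv 57: drop; pos5(id63) recv 71: fwd
Round 3: pos3(id71) recv 90: fwd; pos6(id89) recv 71: drop
Round 4: pos4(id22) recv 90: fwd
Round 5: pos5(id63) recv 90: fwd
Round 6: pos6(id89) recv 90: fwd
Round 7: pos0(id90) recv 90: ELECTED
Message ID 57 originates at pos 1; dropped at pos 3 in round 2

Answer: 2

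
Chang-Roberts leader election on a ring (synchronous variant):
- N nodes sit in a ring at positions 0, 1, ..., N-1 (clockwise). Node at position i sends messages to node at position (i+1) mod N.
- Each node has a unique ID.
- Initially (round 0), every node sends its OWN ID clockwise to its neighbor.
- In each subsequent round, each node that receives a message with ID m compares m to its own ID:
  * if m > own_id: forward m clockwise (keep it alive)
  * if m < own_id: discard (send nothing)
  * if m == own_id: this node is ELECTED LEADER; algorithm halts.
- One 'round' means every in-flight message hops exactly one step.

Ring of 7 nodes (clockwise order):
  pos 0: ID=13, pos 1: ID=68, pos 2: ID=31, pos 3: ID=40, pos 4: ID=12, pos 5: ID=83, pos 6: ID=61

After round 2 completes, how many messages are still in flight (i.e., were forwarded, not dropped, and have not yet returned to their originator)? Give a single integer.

Answer: 2

Derivation:
Round 1: pos1(id68) recv 13: drop; pos2(id31) recv 68: fwd; pos3(id40) recv 31: drop; pos4(id12) recv 40: fwd; pos5(id83) recv 12: drop; pos6(id61) recv 83: fwd; pos0(id13) recv 61: fwd
Round 2: pos3(id40) recv 68: fwd; pos5(id83) recv 40: drop; pos0(id13) recv 83: fwd; pos1(id68) recv 61: drop
After round 2: 2 messages still in flight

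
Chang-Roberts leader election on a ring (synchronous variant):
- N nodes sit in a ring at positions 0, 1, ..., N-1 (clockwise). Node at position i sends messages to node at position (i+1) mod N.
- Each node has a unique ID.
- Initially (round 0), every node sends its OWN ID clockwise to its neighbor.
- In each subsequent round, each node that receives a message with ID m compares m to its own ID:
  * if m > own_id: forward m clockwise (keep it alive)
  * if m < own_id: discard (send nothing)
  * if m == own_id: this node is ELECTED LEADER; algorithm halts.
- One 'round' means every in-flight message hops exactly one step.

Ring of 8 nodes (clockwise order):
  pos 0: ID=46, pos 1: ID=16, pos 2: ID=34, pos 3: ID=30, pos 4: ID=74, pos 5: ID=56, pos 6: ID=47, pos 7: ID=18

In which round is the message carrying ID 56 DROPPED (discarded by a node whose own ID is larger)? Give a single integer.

Answer: 7

Derivation:
Round 1: pos1(id16) recv 46: fwd; pos2(id34) recv 16: drop; pos3(id30) recv 34: fwd; pos4(id74) recv 30: drop; pos5(id56) recv 74: fwd; pos6(id47) recv 56: fwd; pos7(id18) recv 47: fwd; pos0(id46) recv 18: drop
Round 2: pos2(id34) recv 46: fwd; pos4(id74) recv 34: drop; pos6(id47) recv 74: fwd; pos7(id18) recv 56: fwd; pos0(id46) recv 47: fwd
Round 3: pos3(id30) recv 46: fwd; pos7(id18) recv 74: fwd; pos0(id46) recv 56: fwd; pos1(id16) recv 47: fwd
Round 4: pos4(id74) recv 46: drop; pos0(id46) recv 74: fwd; pos1(id16) recv 56: fwd; pos2(id34) recv 47: fwd
Round 5: pos1(id16) recv 74: fwd; pos2(id34) recv 56: fwd; pos3(id30) recv 47: fwd
Round 6: pos2(id34) recv 74: fwd; pos3(id30) recv 56: fwd; pos4(id74) recv 47: drop
Round 7: pos3(id30) recv 74: fwd; pos4(id74) recv 56: drop
Round 8: pos4(id74) recv 74: ELECTED
Message ID 56 originates at pos 5; dropped at pos 4 in round 7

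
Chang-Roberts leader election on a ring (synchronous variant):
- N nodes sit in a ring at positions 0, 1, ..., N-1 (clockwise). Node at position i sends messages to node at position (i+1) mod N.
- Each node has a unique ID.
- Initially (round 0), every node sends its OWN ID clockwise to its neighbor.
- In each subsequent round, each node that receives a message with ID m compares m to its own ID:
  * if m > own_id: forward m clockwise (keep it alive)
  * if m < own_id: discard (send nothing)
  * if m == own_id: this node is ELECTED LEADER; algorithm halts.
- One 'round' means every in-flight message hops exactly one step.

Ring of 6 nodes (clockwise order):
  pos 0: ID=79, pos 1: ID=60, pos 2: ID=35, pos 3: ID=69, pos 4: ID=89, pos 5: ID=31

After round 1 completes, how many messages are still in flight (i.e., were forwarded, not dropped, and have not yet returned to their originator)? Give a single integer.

Answer: 3

Derivation:
Round 1: pos1(id60) recv 79: fwd; pos2(id35) recv 60: fwd; pos3(id69) recv 35: drop; pos4(id89) recv 69: drop; pos5(id31) recv 89: fwd; pos0(id79) recv 31: drop
After round 1: 3 messages still in flight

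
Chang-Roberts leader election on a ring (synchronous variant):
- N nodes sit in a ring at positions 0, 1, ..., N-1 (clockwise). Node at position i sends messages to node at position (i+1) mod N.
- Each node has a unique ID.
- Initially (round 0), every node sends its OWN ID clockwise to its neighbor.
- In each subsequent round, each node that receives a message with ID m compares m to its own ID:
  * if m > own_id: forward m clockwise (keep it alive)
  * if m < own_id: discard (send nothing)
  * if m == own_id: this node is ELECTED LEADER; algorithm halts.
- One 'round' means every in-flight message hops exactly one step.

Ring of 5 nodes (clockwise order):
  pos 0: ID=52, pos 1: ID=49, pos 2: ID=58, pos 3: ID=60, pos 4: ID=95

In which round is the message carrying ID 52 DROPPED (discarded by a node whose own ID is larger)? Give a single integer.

Answer: 2

Derivation:
Round 1: pos1(id49) recv 52: fwd; pos2(id58) recv 49: drop; pos3(id60) recv 58: drop; pos4(id95) recv 60: drop; pos0(id52) recv 95: fwd
Round 2: pos2(id58) recv 52: drop; pos1(id49) recv 95: fwd
Round 3: pos2(id58) recv 95: fwd
Round 4: pos3(id60) recv 95: fwd
Round 5: pos4(id95) recv 95: ELECTED
Message ID 52 originates at pos 0; dropped at pos 2 in round 2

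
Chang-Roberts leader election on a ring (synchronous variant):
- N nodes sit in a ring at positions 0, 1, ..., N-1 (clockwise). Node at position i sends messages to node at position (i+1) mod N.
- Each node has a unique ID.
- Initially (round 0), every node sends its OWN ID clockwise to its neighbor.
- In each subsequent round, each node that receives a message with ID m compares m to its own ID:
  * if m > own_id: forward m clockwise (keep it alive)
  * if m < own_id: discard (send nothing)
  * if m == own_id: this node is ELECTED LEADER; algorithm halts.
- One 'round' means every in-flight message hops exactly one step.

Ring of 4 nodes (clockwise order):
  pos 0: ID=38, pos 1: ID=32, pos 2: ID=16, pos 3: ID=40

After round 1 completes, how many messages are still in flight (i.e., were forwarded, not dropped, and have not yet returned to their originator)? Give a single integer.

Answer: 3

Derivation:
Round 1: pos1(id32) recv 38: fwd; pos2(id16) recv 32: fwd; pos3(id40) recv 16: drop; pos0(id38) recv 40: fwd
After round 1: 3 messages still in flight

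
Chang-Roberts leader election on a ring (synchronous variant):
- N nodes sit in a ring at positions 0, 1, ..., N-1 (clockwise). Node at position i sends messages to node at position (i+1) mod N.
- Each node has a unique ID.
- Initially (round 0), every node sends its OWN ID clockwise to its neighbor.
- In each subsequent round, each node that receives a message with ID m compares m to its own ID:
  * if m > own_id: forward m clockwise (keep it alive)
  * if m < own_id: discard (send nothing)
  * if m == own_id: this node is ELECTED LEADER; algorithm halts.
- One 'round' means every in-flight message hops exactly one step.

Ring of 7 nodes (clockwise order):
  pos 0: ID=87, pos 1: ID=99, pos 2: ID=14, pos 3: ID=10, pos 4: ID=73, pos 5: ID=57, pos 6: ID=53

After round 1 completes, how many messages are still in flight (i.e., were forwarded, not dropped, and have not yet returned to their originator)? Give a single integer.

Answer: 4

Derivation:
Round 1: pos1(id99) recv 87: drop; pos2(id14) recv 99: fwd; pos3(id10) recv 14: fwd; pos4(id73) recv 10: drop; pos5(id57) recv 73: fwd; pos6(id53) recv 57: fwd; pos0(id87) recv 53: drop
After round 1: 4 messages still in flight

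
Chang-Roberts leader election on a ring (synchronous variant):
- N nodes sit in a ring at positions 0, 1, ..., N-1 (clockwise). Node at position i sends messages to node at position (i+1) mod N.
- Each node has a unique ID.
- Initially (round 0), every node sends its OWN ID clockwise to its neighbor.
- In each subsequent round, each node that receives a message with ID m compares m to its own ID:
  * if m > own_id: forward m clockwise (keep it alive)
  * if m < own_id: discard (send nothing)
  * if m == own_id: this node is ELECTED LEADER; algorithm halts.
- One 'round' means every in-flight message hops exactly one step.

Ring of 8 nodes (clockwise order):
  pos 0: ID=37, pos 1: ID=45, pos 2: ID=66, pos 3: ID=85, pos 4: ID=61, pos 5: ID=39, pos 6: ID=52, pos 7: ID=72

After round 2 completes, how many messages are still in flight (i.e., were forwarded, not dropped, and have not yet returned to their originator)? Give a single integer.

Round 1: pos1(id45) recv 37: drop; pos2(id66) recv 45: drop; pos3(id85) recv 66: drop; pos4(id61) recv 85: fwd; pos5(id39) recv 61: fwd; pos6(id52) recv 39: drop; pos7(id72) recv 52: drop; pos0(id37) recv 72: fwd
Round 2: pos5(id39) recv 85: fwd; pos6(id52) recv 61: fwd; pos1(id45) recv 72: fwd
After round 2: 3 messages still in flight

Answer: 3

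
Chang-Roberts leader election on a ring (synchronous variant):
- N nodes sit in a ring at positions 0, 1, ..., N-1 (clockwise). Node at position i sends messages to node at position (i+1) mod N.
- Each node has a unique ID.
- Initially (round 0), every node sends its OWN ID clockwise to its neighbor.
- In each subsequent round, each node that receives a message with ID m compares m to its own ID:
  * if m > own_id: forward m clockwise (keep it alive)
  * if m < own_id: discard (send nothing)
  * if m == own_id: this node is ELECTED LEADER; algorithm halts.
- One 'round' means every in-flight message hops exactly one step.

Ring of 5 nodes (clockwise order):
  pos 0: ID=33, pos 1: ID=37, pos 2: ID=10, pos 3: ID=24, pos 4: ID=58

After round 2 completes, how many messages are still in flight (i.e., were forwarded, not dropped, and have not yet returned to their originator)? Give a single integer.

Round 1: pos1(id37) recv 33: drop; pos2(id10) recv 37: fwd; pos3(id24) recv 10: drop; pos4(id58) recv 24: drop; pos0(id33) recv 58: fwd
Round 2: pos3(id24) recv 37: fwd; pos1(id37) recv 58: fwd
After round 2: 2 messages still in flight

Answer: 2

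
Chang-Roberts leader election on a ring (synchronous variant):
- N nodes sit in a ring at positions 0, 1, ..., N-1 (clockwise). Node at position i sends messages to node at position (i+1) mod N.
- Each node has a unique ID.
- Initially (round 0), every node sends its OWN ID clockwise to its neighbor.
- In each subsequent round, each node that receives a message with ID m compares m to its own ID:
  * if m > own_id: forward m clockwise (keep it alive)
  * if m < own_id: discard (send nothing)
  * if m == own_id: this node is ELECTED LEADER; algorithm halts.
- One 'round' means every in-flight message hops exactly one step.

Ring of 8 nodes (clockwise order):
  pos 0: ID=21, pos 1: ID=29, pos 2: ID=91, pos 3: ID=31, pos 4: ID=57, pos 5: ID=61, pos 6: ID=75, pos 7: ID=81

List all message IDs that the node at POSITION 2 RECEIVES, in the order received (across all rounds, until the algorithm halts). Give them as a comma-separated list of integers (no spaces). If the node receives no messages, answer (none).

Answer: 29,81,91

Derivation:
Round 1: pos1(id29) recv 21: drop; pos2(id91) recv 29: drop; pos3(id31) recv 91: fwd; pos4(id57) recv 31: drop; pos5(id61) recv 57: drop; pos6(id75) recv 61: drop; pos7(id81) recv 75: drop; pos0(id21) recv 81: fwd
Round 2: pos4(id57) recv 91: fwd; pos1(id29) recv 81: fwd
Round 3: pos5(id61) recv 91: fwd; pos2(id91) recv 81: drop
Round 4: pos6(id75) recv 91: fwd
Round 5: pos7(id81) recv 91: fwd
Round 6: pos0(id21) recv 91: fwd
Round 7: pos1(id29) recv 91: fwd
Round 8: pos2(id91) recv 91: ELECTED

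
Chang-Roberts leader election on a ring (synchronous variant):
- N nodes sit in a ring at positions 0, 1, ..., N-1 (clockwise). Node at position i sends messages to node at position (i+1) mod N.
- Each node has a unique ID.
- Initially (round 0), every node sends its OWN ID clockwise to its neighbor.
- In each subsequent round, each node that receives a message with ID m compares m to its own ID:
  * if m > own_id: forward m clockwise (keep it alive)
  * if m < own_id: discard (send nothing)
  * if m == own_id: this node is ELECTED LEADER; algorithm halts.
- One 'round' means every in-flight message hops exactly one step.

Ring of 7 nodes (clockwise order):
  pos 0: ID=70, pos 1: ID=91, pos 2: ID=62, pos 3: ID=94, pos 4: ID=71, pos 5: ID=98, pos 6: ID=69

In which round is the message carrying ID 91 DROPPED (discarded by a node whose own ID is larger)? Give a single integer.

Round 1: pos1(id91) recv 70: drop; pos2(id62) recv 91: fwd; pos3(id94) recv 62: drop; pos4(id71) recv 94: fwd; pos5(id98) recv 71: drop; pos6(id69) recv 98: fwd; pos0(id70) recv 69: drop
Round 2: pos3(id94) recv 91: drop; pos5(id98) recv 94: drop; pos0(id70) recv 98: fwd
Round 3: pos1(id91) recv 98: fwd
Round 4: pos2(id62) recv 98: fwd
Round 5: pos3(id94) recv 98: fwd
Round 6: pos4(id71) recv 98: fwd
Round 7: pos5(id98) recv 98: ELECTED
Message ID 91 originates at pos 1; dropped at pos 3 in round 2

Answer: 2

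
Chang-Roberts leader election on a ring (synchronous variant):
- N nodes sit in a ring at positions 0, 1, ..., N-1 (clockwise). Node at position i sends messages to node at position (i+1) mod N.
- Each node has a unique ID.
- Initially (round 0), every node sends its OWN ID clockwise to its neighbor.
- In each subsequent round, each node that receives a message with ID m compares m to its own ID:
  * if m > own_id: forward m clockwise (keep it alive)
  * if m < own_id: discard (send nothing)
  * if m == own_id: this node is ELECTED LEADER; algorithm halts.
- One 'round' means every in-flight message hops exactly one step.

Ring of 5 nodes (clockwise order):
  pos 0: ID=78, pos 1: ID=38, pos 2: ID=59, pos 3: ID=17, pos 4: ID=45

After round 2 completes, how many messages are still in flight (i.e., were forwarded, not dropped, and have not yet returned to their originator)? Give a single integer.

Round 1: pos1(id38) recv 78: fwd; pos2(id59) recv 38: drop; pos3(id17) recv 59: fwd; pos4(id45) recv 17: drop; pos0(id78) recv 45: drop
Round 2: pos2(id59) recv 78: fwd; pos4(id45) recv 59: fwd
After round 2: 2 messages still in flight

Answer: 2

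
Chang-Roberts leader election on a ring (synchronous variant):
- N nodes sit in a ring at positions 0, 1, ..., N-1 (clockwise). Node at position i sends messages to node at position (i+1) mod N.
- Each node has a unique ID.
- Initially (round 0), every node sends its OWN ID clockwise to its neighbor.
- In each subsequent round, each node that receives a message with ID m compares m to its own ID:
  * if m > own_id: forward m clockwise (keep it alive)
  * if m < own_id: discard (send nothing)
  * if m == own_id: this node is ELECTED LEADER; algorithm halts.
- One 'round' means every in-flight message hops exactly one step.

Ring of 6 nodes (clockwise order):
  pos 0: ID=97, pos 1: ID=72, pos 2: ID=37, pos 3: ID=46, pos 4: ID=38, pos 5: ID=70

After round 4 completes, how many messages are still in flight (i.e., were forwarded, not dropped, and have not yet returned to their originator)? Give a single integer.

Round 1: pos1(id72) recv 97: fwd; pos2(id37) recv 72: fwd; pos3(id46) recv 37: drop; pos4(id38) recv 46: fwd; pos5(id70) recv 38: drop; pos0(id97) recv 70: drop
Round 2: pos2(id37) recv 97: fwd; pos3(id46) recv 72: fwd; pos5(id70) recv 46: drop
Round 3: pos3(id46) recv 97: fwd; pos4(id38) recv 72: fwd
Round 4: pos4(id38) recv 97: fwd; pos5(id70) recv 72: fwd
After round 4: 2 messages still in flight

Answer: 2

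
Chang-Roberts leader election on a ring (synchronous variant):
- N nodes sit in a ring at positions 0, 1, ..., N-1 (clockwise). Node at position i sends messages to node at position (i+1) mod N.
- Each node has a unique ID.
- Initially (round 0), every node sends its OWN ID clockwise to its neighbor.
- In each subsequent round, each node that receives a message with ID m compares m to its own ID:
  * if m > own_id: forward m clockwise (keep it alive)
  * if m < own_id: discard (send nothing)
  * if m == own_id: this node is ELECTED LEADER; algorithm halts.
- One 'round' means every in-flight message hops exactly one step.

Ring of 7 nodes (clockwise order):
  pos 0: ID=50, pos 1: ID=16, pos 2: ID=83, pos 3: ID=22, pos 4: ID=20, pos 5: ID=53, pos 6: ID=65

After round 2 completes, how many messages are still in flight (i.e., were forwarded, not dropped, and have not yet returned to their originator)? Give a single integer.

Answer: 2

Derivation:
Round 1: pos1(id16) recv 50: fwd; pos2(id83) recv 16: drop; pos3(id22) recv 83: fwd; pos4(id20) recv 22: fwd; pos5(id53) recv 20: drop; pos6(id65) recv 53: drop; pos0(id50) recv 65: fwd
Round 2: pos2(id83) recv 50: drop; pos4(id20) recv 83: fwd; pos5(id53) recv 22: drop; pos1(id16) recv 65: fwd
After round 2: 2 messages still in flight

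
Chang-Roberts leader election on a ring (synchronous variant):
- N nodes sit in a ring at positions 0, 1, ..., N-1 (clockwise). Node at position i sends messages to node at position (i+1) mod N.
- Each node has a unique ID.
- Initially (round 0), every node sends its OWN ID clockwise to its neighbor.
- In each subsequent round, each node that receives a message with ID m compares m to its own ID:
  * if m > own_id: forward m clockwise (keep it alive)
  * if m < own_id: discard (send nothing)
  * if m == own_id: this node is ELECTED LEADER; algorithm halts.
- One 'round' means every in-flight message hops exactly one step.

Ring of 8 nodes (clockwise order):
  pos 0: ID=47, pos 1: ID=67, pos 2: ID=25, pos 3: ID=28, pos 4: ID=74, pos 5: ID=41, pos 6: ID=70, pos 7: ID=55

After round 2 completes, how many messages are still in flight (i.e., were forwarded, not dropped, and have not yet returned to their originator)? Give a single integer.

Answer: 3

Derivation:
Round 1: pos1(id67) recv 47: drop; pos2(id25) recv 67: fwd; pos3(id28) recv 25: drop; pos4(id74) recv 28: drop; pos5(id41) recv 74: fwd; pos6(id70) recv 41: drop; pos7(id55) recv 70: fwd; pos0(id47) recv 55: fwd
Round 2: pos3(id28) recv 67: fwd; pos6(id70) recv 74: fwd; pos0(id47) recv 70: fwd; pos1(id67) recv 55: drop
After round 2: 3 messages still in flight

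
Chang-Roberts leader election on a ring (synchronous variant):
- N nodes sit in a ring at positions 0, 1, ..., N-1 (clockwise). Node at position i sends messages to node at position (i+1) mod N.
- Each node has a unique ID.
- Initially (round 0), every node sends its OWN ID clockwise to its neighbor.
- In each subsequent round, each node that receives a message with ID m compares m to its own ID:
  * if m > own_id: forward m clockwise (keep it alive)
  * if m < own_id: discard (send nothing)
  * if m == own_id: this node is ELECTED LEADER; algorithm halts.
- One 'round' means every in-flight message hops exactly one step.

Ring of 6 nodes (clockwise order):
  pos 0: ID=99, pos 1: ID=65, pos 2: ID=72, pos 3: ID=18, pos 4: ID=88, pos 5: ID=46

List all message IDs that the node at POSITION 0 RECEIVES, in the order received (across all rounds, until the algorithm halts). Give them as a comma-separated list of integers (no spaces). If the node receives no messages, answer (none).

Round 1: pos1(id65) recv 99: fwd; pos2(id72) recv 65: drop; pos3(id18) recv 72: fwd; pos4(id88) recv 18: drop; pos5(id46) recv 88: fwd; pos0(id99) recv 46: drop
Round 2: pos2(id72) recv 99: fwd; pos4(id88) recv 72: drop; pos0(id99) recv 88: drop
Round 3: pos3(id18) recv 99: fwd
Round 4: pos4(id88) recv 99: fwd
Round 5: pos5(id46) recv 99: fwd
Round 6: pos0(id99) recv 99: ELECTED

Answer: 46,88,99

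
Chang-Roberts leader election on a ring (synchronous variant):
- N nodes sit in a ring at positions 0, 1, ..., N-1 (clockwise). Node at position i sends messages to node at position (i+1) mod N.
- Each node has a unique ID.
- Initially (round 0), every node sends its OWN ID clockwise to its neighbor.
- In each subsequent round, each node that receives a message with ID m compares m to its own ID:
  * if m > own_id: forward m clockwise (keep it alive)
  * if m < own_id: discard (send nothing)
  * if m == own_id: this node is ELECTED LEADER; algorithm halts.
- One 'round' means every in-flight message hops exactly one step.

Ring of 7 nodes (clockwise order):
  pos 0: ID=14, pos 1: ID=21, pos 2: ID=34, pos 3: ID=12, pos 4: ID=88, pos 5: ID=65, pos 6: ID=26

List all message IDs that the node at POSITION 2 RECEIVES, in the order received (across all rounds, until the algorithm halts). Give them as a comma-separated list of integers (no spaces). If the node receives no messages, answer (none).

Answer: 21,26,65,88

Derivation:
Round 1: pos1(id21) recv 14: drop; pos2(id34) recv 21: drop; pos3(id12) recv 34: fwd; pos4(id88) recv 12: drop; pos5(id65) recv 88: fwd; pos6(id26) recv 65: fwd; pos0(id14) recv 26: fwd
Round 2: pos4(id88) recv 34: drop; pos6(id26) recv 88: fwd; pos0(id14) recv 65: fwd; pos1(id21) recv 26: fwd
Round 3: pos0(id14) recv 88: fwd; pos1(id21) recv 65: fwd; pos2(id34) recv 26: drop
Round 4: pos1(id21) recv 88: fwd; pos2(id34) recv 65: fwd
Round 5: pos2(id34) recv 88: fwd; pos3(id12) recv 65: fwd
Round 6: pos3(id12) recv 88: fwd; pos4(id88) recv 65: drop
Round 7: pos4(id88) recv 88: ELECTED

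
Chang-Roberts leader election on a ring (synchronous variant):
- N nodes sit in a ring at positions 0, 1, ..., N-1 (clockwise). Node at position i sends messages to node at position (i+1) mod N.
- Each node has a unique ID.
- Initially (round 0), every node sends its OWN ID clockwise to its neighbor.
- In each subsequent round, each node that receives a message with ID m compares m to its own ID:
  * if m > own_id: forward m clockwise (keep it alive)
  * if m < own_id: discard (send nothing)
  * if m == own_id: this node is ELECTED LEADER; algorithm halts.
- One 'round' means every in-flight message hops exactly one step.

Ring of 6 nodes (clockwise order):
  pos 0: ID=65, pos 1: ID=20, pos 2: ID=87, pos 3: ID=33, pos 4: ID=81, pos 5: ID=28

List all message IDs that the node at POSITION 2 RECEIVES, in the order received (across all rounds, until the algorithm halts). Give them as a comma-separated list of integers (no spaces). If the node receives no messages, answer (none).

Answer: 20,65,81,87

Derivation:
Round 1: pos1(id20) recv 65: fwd; pos2(id87) recv 20: drop; pos3(id33) recv 87: fwd; pos4(id81) recv 33: drop; pos5(id28) recv 81: fwd; pos0(id65) recv 28: drop
Round 2: pos2(id87) recv 65: drop; pos4(id81) recv 87: fwd; pos0(id65) recv 81: fwd
Round 3: pos5(id28) recv 87: fwd; pos1(id20) recv 81: fwd
Round 4: pos0(id65) recv 87: fwd; pos2(id87) recv 81: drop
Round 5: pos1(id20) recv 87: fwd
Round 6: pos2(id87) recv 87: ELECTED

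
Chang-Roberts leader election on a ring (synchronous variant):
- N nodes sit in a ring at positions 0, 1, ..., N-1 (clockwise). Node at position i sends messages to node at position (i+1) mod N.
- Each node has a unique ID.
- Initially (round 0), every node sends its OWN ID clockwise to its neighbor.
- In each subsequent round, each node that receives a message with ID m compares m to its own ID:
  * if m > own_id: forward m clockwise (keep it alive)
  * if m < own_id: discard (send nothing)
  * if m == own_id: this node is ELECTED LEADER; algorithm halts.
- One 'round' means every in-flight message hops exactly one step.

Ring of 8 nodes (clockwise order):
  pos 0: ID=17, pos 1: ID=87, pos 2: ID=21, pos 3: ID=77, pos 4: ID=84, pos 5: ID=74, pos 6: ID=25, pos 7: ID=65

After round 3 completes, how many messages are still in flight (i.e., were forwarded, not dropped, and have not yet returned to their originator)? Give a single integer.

Round 1: pos1(id87) recv 17: drop; pos2(id21) recv 87: fwd; pos3(id77) recv 21: drop; pos4(id84) recv 77: drop; pos5(id74) recv 84: fwd; pos6(id25) recv 74: fwd; pos7(id65) recv 25: drop; pos0(id17) recv 65: fwd
Round 2: pos3(id77) recv 87: fwd; pos6(id25) recv 84: fwd; pos7(id65) recv 74: fwd; pos1(id87) recv 65: drop
Round 3: pos4(id84) recv 87: fwd; pos7(id65) recv 84: fwd; pos0(id17) recv 74: fwd
After round 3: 3 messages still in flight

Answer: 3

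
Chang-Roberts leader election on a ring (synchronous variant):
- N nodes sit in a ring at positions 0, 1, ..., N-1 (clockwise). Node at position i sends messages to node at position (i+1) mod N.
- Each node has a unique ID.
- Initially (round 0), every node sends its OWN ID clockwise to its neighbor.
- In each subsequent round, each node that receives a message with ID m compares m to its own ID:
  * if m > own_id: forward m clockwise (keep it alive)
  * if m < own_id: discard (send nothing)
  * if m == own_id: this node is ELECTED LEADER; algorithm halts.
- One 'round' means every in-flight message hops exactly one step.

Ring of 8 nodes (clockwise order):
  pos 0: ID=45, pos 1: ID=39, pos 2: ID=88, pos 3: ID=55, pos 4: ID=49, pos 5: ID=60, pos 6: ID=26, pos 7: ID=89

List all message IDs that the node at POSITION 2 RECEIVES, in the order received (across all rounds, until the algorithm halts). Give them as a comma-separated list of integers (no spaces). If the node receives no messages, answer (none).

Answer: 39,45,89

Derivation:
Round 1: pos1(id39) recv 45: fwd; pos2(id88) recv 39: drop; pos3(id55) recv 88: fwd; pos4(id49) recv 55: fwd; pos5(id60) recv 49: drop; pos6(id26) recv 60: fwd; pos7(id89) recv 26: drop; pos0(id45) recv 89: fwd
Round 2: pos2(id88) recv 45: drop; pos4(id49) recv 88: fwd; pos5(id60) recv 55: drop; pos7(id89) recv 60: drop; pos1(id39) recv 89: fwd
Round 3: pos5(id60) recv 88: fwd; pos2(id88) recv 89: fwd
Round 4: pos6(id26) recv 88: fwd; pos3(id55) recv 89: fwd
Round 5: pos7(id89) recv 88: drop; pos4(id49) recv 89: fwd
Round 6: pos5(id60) recv 89: fwd
Round 7: pos6(id26) recv 89: fwd
Round 8: pos7(id89) recv 89: ELECTED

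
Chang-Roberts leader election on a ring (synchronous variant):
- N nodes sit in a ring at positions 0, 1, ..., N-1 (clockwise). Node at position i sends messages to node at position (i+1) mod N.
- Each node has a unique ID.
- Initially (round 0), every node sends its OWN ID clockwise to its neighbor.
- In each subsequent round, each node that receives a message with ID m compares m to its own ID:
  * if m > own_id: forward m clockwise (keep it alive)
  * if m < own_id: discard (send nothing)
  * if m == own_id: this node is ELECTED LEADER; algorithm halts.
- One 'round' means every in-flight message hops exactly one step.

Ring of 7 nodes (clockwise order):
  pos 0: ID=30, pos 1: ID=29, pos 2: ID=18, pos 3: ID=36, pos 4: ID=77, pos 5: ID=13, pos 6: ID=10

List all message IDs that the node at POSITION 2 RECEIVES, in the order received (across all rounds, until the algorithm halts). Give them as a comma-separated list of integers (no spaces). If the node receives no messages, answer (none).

Answer: 29,30,77

Derivation:
Round 1: pos1(id29) recv 30: fwd; pos2(id18) recv 29: fwd; pos3(id36) recv 18: drop; pos4(id77) recv 36: drop; pos5(id13) recv 77: fwd; pos6(id10) recv 13: fwd; pos0(id30) recv 10: drop
Round 2: pos2(id18) recv 30: fwd; pos3(id36) recv 29: drop; pos6(id10) recv 77: fwd; pos0(id30) recv 13: drop
Round 3: pos3(id36) recv 30: drop; pos0(id30) recv 77: fwd
Round 4: pos1(id29) recv 77: fwd
Round 5: pos2(id18) recv 77: fwd
Round 6: pos3(id36) recv 77: fwd
Round 7: pos4(id77) recv 77: ELECTED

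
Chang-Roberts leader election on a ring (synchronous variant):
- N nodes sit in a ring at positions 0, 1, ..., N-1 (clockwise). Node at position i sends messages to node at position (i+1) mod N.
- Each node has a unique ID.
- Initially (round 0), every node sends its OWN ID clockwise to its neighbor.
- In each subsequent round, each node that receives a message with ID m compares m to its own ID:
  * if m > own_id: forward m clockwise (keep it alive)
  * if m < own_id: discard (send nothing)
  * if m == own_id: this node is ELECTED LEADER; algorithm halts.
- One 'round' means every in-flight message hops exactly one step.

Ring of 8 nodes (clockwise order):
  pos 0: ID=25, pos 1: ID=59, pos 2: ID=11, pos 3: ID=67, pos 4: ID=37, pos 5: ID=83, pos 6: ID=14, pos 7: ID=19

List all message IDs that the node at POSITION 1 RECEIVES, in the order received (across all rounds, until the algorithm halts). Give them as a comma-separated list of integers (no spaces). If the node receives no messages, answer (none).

Answer: 25,83

Derivation:
Round 1: pos1(id59) recv 25: drop; pos2(id11) recv 59: fwd; pos3(id67) recv 11: drop; pos4(id37) recv 67: fwd; pos5(id83) recv 37: drop; pos6(id14) recv 83: fwd; pos7(id19) recv 14: drop; pos0(id25) recv 19: drop
Round 2: pos3(id67) recv 59: drop; pos5(id83) recv 67: drop; pos7(id19) recv 83: fwd
Round 3: pos0(id25) recv 83: fwd
Round 4: pos1(id59) recv 83: fwd
Round 5: pos2(id11) recv 83: fwd
Round 6: pos3(id67) recv 83: fwd
Round 7: pos4(id37) recv 83: fwd
Round 8: pos5(id83) recv 83: ELECTED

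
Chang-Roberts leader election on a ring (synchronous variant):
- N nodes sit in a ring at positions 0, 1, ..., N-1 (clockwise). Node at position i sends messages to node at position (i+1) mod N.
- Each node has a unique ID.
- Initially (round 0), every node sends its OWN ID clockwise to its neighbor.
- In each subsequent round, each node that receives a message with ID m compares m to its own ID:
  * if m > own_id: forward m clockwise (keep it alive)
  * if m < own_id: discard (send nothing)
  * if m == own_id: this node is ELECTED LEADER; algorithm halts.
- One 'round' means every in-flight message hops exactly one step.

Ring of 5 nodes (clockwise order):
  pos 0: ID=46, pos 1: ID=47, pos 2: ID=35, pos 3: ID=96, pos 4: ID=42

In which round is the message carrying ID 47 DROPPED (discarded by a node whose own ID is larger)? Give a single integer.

Answer: 2

Derivation:
Round 1: pos1(id47) recv 46: drop; pos2(id35) recv 47: fwd; pos3(id96) recv 35: drop; pos4(id42) recv 96: fwd; pos0(id46) recv 42: drop
Round 2: pos3(id96) recv 47: drop; pos0(id46) recv 96: fwd
Round 3: pos1(id47) recv 96: fwd
Round 4: pos2(id35) recv 96: fwd
Round 5: pos3(id96) recv 96: ELECTED
Message ID 47 originates at pos 1; dropped at pos 3 in round 2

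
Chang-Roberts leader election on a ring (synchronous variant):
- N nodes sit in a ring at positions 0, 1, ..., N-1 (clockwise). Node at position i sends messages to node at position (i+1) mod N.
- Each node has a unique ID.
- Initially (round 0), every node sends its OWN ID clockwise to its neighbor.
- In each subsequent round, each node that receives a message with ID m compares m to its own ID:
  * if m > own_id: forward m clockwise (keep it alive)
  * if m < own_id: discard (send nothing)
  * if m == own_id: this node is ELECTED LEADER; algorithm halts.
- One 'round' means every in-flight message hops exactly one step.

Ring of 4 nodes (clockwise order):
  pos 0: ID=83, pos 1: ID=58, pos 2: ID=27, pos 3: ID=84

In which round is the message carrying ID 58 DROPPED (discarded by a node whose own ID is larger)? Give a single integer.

Round 1: pos1(id58) recv 83: fwd; pos2(id27) recv 58: fwd; pos3(id84) recv 27: drop; pos0(id83) recv 84: fwd
Round 2: pos2(id27) recv 83: fwd; pos3(id84) recv 58: drop; pos1(id58) recv 84: fwd
Round 3: pos3(id84) recv 83: drop; pos2(id27) recv 84: fwd
Round 4: pos3(id84) recv 84: ELECTED
Message ID 58 originates at pos 1; dropped at pos 3 in round 2

Answer: 2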